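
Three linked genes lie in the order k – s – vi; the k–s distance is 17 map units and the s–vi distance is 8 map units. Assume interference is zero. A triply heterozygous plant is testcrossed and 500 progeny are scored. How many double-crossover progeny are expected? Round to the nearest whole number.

Map distances give recombination frequencies of 0.170 and 0.080 for the two intervals.
With no interference, expected double-crossover frequency = 0.170 × 0.080 = 0.01360.
Expected number = 0.01360 × 500 = 6.80 ≈ 7.

7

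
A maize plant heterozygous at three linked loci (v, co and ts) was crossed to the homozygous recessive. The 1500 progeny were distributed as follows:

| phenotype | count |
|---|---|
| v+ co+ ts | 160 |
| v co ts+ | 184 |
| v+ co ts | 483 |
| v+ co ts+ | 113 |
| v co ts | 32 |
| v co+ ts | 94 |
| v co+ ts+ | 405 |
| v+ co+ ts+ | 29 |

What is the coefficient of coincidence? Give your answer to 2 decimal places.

The two most frequent reciprocal classes, v+ co ts and v co+ ts+, are the parental types, so the F1 was v+ co ts / v co+ ts+.
The two rarest classes, v co ts and v+ co+ ts+, are the double crossovers. Comparing them with the parentals, only the v allele has switched, so v is the middle locus and the order is co – v – ts.
co–v: (344 + 61)/1500 = 0.2700; v–ts: (207 + 61)/1500 = 0.1787.
Expected DCO frequency = 0.2700 × 0.1787 ≈ 0.04825; observed = 61/1500 ≈ 0.04067.
Coefficient of coincidence = 0.04067/0.04825 ≈ 0.84.

0.84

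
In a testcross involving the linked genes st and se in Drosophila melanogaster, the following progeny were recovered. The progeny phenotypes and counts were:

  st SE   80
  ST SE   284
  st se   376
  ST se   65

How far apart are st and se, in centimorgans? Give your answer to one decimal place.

The two most frequent classes, ST SE (284) and st se (376), are the parental types, so the F1 was ST SE / st se.
The recombinant classes are ST se and st SE: 65 + 80 = 145.
Recombination frequency = 145/805 = 0.1801 ≈ 18.0%, i.e. 18.0 centimorgans.

18.0 centimorgans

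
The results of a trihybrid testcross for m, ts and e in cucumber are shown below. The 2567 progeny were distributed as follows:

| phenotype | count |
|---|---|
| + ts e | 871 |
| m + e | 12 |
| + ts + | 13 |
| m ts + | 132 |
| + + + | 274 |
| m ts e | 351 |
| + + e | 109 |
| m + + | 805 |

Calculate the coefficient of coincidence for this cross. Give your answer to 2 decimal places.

0.37

The two most frequent reciprocal classes, + ts e and m + +, are the parental types, so the F1 was + ts e / m + +.
The two rarest classes, + ts + and m + e, are the double crossovers. Comparing them with the parentals, only the e allele has switched, so e is the middle locus and the order is m – e – ts.
m–e: (625 + 25)/2567 = 0.2532; e–ts: (241 + 25)/2567 = 0.1036.
Expected DCO frequency = 0.2532 × 0.1036 ≈ 0.02623; observed = 25/2567 ≈ 0.00974.
Coefficient of coincidence = 0.00974/0.02623 ≈ 0.37.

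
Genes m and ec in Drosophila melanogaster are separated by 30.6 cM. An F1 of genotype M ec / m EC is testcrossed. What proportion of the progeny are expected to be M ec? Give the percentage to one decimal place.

34.7%

A map distance of 30.6 cM corresponds to a recombination frequency of 0.306.
The F1 is M ec / m EC, so M ec is a parental gamete class with expected frequency (1 − r)/2 = 0.694/2 = 0.3470.
That is 0.3470 = 34.7% of the progeny.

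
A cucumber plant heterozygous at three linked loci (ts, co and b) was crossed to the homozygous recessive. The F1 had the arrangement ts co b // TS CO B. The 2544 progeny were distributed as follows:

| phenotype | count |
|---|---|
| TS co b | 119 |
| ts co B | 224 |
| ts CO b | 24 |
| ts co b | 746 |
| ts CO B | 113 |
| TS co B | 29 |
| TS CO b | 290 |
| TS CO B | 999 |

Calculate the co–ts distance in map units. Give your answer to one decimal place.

The two rarest classes, ts CO b and TS co B, are the double crossovers. Comparing them with the parentals, only the co allele has switched, so co is the middle locus and the order is ts – co – b.
Crossovers in the ts–co interval produce the single-crossover classes TS co b and ts CO B (119 + 113 = 232) plus the double crossovers (53).
RF(ts–co) = (232 + 53) / 2544 = 285/2544 = 0.1120 → 11.2 map units.

11.2 map units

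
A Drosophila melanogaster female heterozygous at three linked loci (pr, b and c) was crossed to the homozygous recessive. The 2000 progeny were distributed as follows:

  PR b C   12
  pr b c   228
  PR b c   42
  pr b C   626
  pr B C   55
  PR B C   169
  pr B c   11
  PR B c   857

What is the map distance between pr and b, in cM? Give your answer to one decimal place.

The two most frequent reciprocal classes, pr b C and PR B c, are the parental types, so the F1 was pr b C / PR B c.
The two rarest classes, PR b C and pr B c, are the double crossovers. Comparing them with the parentals, only the pr allele has switched, so pr is the middle locus and the order is b – pr – c.
Crossovers in the b–pr interval produce the single-crossover classes pr B C and PR b c (55 + 42 = 97) plus the double crossovers (23).
RF(b–pr) = (97 + 23) / 2000 = 120/2000 = 0.0600 → 6.0 cM.

6.0 cM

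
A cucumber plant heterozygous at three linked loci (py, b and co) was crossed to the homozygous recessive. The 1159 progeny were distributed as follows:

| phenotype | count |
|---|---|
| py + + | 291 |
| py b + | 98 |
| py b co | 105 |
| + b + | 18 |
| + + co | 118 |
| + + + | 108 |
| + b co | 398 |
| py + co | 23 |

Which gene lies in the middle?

The two most frequent reciprocal classes, + b co and py + +, are the parental types, so the F1 was + b co / py + +.
The two rarest classes, + b + and py + co, are the double crossovers. Comparing them with the parentals, only the co allele has switched, so co is the middle locus and the order is b – co – py.

co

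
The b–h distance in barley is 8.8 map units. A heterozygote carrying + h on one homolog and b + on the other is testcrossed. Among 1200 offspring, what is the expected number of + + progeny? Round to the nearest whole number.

53

A map distance of 8.8 map units corresponds to a recombination frequency of 0.088.
The F1 is + h / b +, so + + is a recombinant gamete class with expected frequency r/2 = 0.088/2 = 0.0440.
Expected number = 0.0440 × 1200 = 52.80 ≈ 53.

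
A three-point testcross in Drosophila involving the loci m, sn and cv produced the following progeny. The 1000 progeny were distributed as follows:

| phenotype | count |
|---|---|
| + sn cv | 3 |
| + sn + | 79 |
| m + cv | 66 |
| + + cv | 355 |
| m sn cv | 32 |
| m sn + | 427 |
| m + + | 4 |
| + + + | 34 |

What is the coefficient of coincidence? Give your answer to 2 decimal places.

The two most frequent reciprocal classes, + + cv and m sn +, are the parental types, so the F1 was + + cv / m sn +.
The two rarest classes, + sn cv and m + +, are the double crossovers. Comparing them with the parentals, only the sn allele has switched, so sn is the middle locus and the order is m – sn – cv.
m–sn: (145 + 7)/1000 = 0.1520; sn–cv: (66 + 7)/1000 = 0.0730.
Expected DCO frequency = 0.1520 × 0.0730 ≈ 0.01110; observed = 7/1000 ≈ 0.00700.
Coefficient of coincidence = 0.00700/0.01110 ≈ 0.63.

0.63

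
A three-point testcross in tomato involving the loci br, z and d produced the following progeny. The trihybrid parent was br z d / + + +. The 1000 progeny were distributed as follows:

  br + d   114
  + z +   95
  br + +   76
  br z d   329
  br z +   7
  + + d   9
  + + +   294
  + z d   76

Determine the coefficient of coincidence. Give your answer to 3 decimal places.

0.423

The two rarest classes, br z + and + + d, are the double crossovers. Comparing them with the parentals, only the d allele has switched, so d is the middle locus and the order is z – d – br.
z–d: (209 + 16)/1000 = 0.2250; d–br: (152 + 16)/1000 = 0.1680.
Expected DCO frequency = 0.2250 × 0.1680 ≈ 0.03780; observed = 16/1000 ≈ 0.01600.
Coefficient of coincidence = 0.01600/0.03780 ≈ 0.423.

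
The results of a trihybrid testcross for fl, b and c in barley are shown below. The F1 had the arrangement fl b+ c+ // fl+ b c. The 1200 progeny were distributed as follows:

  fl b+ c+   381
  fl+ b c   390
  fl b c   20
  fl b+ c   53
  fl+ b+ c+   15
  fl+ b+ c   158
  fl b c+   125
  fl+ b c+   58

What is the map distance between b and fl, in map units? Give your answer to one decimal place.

The two rarest classes, fl+ b+ c+ and fl b c, are the double crossovers. Comparing them with the parentals, only the fl allele has switched, so fl is the middle locus and the order is c – fl – b.
Crossovers in the fl–b interval produce the single-crossover classes fl b c+ and fl+ b+ c (125 + 158 = 283) plus the double crossovers (35).
RF(fl–b) = (283 + 35) / 1200 = 318/1200 = 0.2650 → 26.5 map units.

26.5 map units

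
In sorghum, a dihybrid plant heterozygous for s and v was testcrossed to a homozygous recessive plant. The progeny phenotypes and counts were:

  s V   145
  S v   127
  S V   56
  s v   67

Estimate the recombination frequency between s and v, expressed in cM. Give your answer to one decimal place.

31.1 cM

The two most frequent classes, S v (127) and s V (145), are the parental types, so the F1 was S v / s V.
The recombinant classes are S V and s v: 56 + 67 = 123.
Recombination frequency = 123/395 = 0.3114 ≈ 31.1%, i.e. 31.1 cM.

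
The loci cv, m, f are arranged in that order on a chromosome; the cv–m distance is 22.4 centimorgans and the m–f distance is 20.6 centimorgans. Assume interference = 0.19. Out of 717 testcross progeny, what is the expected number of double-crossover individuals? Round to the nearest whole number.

27

Map distances give recombination frequencies of 0.224 and 0.206 for the two intervals.
With interference 0.19 (so coincidence = 0.81), expected double-crossover frequency = 0.224 × 0.206 × 0.81 = 0.03738.
Expected number = 0.03738 × 717 = 26.80 ≈ 27.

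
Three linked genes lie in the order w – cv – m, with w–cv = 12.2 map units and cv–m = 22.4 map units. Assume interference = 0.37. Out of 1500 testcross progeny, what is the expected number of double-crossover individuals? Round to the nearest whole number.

26

Map distances give recombination frequencies of 0.122 and 0.224 for the two intervals.
With interference 0.37 (so coincidence = 0.63), expected double-crossover frequency = 0.122 × 0.224 × 0.63 = 0.01722.
Expected number = 0.01722 × 1500 = 25.82 ≈ 26.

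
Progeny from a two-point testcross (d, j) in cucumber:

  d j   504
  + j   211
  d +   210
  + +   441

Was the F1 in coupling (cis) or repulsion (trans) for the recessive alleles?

cis

The two most frequent classes are + + (441) and d j (504); these are the parental (non-recombinant) types.
So the F1 carried + + on one chromosome and d j on the other — the recessive alleles are on the same chromosome (cis / coupling).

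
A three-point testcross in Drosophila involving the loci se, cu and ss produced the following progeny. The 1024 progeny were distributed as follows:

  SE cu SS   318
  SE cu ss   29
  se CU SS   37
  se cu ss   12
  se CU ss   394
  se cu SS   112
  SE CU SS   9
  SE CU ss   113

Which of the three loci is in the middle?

The two most frequent reciprocal classes, se CU ss and SE cu SS, are the parental types, so the F1 was se CU ss / SE cu SS.
The two rarest classes, se cu ss and SE CU SS, are the double crossovers. Comparing them with the parentals, only the cu allele has switched, so cu is the middle locus and the order is ss – cu – se.

cu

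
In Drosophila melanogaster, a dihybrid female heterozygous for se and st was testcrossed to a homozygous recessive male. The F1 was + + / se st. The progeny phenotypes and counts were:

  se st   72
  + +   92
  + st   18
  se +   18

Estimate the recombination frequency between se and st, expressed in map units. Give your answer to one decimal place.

The recombinant classes are + st and se +: 18 + 18 = 36.
Recombination frequency = 36/200 = 0.1800 ≈ 18.0%, i.e. 18.0 map units.

18.0 map units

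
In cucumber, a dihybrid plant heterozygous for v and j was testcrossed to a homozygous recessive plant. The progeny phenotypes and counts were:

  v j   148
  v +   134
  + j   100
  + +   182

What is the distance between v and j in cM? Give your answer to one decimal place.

The two most frequent classes, + + (182) and v j (148), are the parental types, so the F1 was + + / v j.
The recombinant classes are + j and v +: 100 + 134 = 234.
Recombination frequency = 234/564 = 0.4149 ≈ 41.5%, i.e. 41.5 cM.

41.5 cM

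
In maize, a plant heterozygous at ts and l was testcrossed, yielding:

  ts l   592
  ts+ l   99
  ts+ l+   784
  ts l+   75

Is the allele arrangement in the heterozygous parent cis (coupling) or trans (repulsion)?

The two most frequent classes are ts+ l+ (784) and ts l (592); these are the parental (non-recombinant) types.
So the F1 carried ts+ l+ on one chromosome and ts l on the other — the recessive alleles are on the same chromosome (cis / coupling).

cis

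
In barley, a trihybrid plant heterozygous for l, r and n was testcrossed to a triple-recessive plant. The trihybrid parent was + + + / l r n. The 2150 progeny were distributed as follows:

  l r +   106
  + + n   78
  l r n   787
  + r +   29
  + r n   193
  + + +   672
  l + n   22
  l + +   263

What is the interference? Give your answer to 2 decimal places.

0.08

The two rarest classes, + r + and l + n, are the double crossovers. Comparing them with the parentals, only the r allele has switched, so r is the middle locus and the order is n – r – l.
n–r: (184 + 51)/2150 = 0.1093; r–l: (456 + 51)/2150 = 0.2358.
Expected DCO frequency = 0.1093 × 0.2358 ≈ 0.02577; observed = 51/2150 ≈ 0.02372.
Coefficient of coincidence = 0.02372/0.02577 ≈ 0.92; interference = 1 − 0.92 = 0.08.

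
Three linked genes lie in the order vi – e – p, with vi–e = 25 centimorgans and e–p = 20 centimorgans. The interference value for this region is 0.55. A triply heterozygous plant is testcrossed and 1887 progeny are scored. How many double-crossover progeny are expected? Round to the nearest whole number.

Map distances give recombination frequencies of 0.250 and 0.200 for the two intervals.
With interference 0.55 (so coincidence = 0.45), expected double-crossover frequency = 0.250 × 0.200 × 0.45 = 0.02250.
Expected number = 0.02250 × 1887 = 42.46 ≈ 42.

42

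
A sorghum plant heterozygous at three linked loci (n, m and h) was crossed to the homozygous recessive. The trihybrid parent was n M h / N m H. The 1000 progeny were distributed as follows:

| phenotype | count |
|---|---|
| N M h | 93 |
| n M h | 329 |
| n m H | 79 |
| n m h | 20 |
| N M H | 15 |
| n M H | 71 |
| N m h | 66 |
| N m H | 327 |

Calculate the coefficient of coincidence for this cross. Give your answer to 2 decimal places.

0.98

The two rarest classes, n m h and N M H, are the double crossovers. Comparing them with the parentals, only the m allele has switched, so m is the middle locus and the order is n – m – h.
n–m: (172 + 35)/1000 = 0.2070; m–h: (137 + 35)/1000 = 0.1720.
Expected DCO frequency = 0.2070 × 0.1720 ≈ 0.03560; observed = 35/1000 ≈ 0.03500.
Coefficient of coincidence = 0.03500/0.03560 ≈ 0.98.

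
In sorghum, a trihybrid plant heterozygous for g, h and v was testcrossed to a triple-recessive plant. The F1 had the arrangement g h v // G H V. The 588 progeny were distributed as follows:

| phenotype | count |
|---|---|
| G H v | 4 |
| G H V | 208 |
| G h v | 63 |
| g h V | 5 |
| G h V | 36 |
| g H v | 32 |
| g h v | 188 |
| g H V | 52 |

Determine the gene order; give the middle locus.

The two rarest classes, g h V and G H v, are the double crossovers. Comparing them with the parentals, only the v allele has switched, so v is the middle locus and the order is h – v – g.

v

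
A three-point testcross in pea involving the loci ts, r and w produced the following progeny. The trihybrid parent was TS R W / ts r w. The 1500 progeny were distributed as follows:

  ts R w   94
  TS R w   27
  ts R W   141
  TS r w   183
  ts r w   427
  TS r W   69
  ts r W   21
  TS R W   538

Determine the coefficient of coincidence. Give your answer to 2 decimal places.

The two rarest classes, TS R w and ts r W, are the double crossovers. Comparing them with the parentals, only the w allele has switched, so w is the middle locus and the order is ts – w – r.
ts–w: (324 + 48)/1500 = 0.2480; w–r: (163 + 48)/1500 = 0.1407.
Expected DCO frequency = 0.2480 × 0.1407 ≈ 0.03489; observed = 48/1500 ≈ 0.03200.
Coefficient of coincidence = 0.03200/0.03489 ≈ 0.92.

0.92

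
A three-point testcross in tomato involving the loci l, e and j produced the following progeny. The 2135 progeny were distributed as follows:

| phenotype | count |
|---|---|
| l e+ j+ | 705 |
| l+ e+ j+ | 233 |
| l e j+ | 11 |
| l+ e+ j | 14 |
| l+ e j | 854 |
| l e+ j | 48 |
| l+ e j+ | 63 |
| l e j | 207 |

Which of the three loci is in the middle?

e

The two most frequent reciprocal classes, l+ e j and l e+ j+, are the parental types, so the F1 was l+ e j / l e+ j+.
The two rarest classes, l+ e+ j and l e j+, are the double crossovers. Comparing them with the parentals, only the e allele has switched, so e is the middle locus and the order is j – e – l.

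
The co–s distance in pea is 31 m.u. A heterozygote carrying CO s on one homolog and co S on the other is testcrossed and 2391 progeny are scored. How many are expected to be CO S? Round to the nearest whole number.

371

A map distance of 31 m.u. corresponds to a recombination frequency of 0.310.
The F1 is CO s / co S, so CO S is a recombinant gamete class with expected frequency r/2 = 0.310/2 = 0.1550.
Expected number = 0.1550 × 2391 = 370.61 ≈ 371.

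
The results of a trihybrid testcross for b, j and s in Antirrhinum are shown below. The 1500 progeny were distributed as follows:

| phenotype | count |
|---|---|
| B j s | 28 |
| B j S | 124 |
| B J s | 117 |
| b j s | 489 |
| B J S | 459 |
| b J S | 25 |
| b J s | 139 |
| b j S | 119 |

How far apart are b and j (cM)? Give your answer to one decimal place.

The two most frequent reciprocal classes, B J S and b j s, are the parental types, so the F1 was B J S / b j s.
The two rarest classes, b J S and B j s, are the double crossovers. Comparing them with the parentals, only the b allele has switched, so b is the middle locus and the order is s – b – j.
Crossovers in the b–j interval produce the single-crossover classes B j S and b J s (124 + 139 = 263) plus the double crossovers (53).
RF(b–j) = (263 + 53) / 1500 = 316/1500 = 0.2107 → 21.1 cM.

21.1 cM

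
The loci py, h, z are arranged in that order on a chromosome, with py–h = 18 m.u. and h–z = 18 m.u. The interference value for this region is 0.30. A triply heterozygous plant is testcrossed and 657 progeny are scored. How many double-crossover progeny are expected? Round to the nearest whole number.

15

Map distances give recombination frequencies of 0.180 and 0.180 for the two intervals.
With interference 0.30 (so coincidence = 0.70), expected double-crossover frequency = 0.180 × 0.180 × 0.70 = 0.02268.
Expected number = 0.02268 × 657 = 14.90 ≈ 15.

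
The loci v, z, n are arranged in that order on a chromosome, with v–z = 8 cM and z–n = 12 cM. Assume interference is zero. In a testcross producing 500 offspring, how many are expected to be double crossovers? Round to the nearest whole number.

5

Map distances give recombination frequencies of 0.080 and 0.120 for the two intervals.
With no interference, expected double-crossover frequency = 0.080 × 0.120 = 0.00960.
Expected number = 0.00960 × 500 = 4.80 ≈ 5.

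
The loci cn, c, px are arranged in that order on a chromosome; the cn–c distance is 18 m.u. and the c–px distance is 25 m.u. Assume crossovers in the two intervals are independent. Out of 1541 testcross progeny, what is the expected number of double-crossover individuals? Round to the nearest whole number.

Map distances give recombination frequencies of 0.180 and 0.250 for the two intervals.
With no interference, expected double-crossover frequency = 0.180 × 0.250 = 0.04500.
Expected number = 0.04500 × 1541 = 69.34 ≈ 69.

69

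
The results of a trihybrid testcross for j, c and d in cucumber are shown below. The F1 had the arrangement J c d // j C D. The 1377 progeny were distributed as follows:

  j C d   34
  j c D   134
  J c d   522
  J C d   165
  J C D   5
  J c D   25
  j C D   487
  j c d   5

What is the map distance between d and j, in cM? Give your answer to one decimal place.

5.0 cM

The two rarest classes, j c d and J C D, are the double crossovers. Comparing them with the parentals, only the j allele has switched, so j is the middle locus and the order is d – j – c.
Crossovers in the d–j interval produce the single-crossover classes J c D and j C d (25 + 34 = 59) plus the double crossovers (10).
RF(d–j) = (59 + 10) / 1377 = 69/1377 = 0.0501 → 5.0 cM.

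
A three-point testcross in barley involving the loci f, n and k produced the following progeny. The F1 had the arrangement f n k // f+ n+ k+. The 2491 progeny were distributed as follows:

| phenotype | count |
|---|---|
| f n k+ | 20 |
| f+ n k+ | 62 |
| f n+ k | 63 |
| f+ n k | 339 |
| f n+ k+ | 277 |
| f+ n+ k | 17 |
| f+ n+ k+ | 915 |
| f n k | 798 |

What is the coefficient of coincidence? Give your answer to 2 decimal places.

The two rarest classes, f n k+ and f+ n+ k, are the double crossovers. Comparing them with the parentals, only the k allele has switched, so k is the middle locus and the order is n – k – f.
n–k: (125 + 37)/2491 = 0.0650; k–f: (616 + 37)/2491 = 0.2621.
Expected DCO frequency = 0.0650 × 0.2621 ≈ 0.01704; observed = 37/2491 ≈ 0.01485.
Coefficient of coincidence = 0.01485/0.01704 ≈ 0.87.

0.87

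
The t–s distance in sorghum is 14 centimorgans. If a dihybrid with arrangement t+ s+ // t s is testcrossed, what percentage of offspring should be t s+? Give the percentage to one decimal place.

A map distance of 14 centimorgans corresponds to a recombination frequency of 0.140.
The F1 is t+ s+ / t s, so t s+ is a recombinant gamete class with expected frequency r/2 = 0.140/2 = 0.0700.
That is 0.0700 = 7.0% of the progeny.

7.0%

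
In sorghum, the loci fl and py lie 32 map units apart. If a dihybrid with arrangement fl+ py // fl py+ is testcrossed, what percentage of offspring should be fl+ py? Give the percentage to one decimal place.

A map distance of 32 map units corresponds to a recombination frequency of 0.320.
The F1 is fl+ py / fl py+, so fl+ py is a parental gamete class with expected frequency (1 − r)/2 = 0.680/2 = 0.3400.
That is 0.3400 = 34.0% of the progeny.

34.0%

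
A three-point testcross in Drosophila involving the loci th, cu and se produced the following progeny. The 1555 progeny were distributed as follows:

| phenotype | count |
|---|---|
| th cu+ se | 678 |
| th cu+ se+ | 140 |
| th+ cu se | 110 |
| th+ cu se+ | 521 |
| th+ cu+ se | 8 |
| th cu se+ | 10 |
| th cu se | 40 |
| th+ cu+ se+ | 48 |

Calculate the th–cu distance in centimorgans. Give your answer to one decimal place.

The two most frequent reciprocal classes, th+ cu se+ and th cu+ se, are the parental types, so the F1 was th+ cu se+ / th cu+ se.
The two rarest classes, th cu se+ and th+ cu+ se, are the double crossovers. Comparing them with the parentals, only the th allele has switched, so th is the middle locus and the order is cu – th – se.
Crossovers in the cu–th interval produce the single-crossover classes th+ cu+ se+ and th cu se (48 + 40 = 88) plus the double crossovers (18).
RF(cu–th) = (88 + 18) / 1555 = 106/1555 = 0.0682 → 6.8 centimorgans.

6.8 centimorgans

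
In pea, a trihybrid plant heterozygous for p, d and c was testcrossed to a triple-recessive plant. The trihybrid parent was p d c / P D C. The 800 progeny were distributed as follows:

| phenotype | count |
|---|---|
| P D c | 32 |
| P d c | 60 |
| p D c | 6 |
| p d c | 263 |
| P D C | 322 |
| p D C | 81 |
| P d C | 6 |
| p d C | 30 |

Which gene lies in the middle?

d

The two rarest classes, p D c and P d C, are the double crossovers. Comparing them with the parentals, only the d allele has switched, so d is the middle locus and the order is p – d – c.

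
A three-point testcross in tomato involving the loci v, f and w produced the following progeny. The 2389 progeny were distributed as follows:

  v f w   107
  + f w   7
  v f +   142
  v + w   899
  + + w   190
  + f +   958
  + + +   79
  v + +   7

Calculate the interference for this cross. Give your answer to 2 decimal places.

The two most frequent reciprocal classes, v + w and + f +, are the parental types, so the F1 was v + w / + f +.
The two rarest classes, v + + and + f w, are the double crossovers. Comparing them with the parentals, only the w allele has switched, so w is the middle locus and the order is f – w – v.
f–w: (186 + 14)/2389 = 0.0837; w–v: (332 + 14)/2389 = 0.1448.
Expected DCO frequency = 0.0837 × 0.1448 ≈ 0.01212; observed = 14/2389 ≈ 0.00586.
Coefficient of coincidence = 0.00586/0.01212 ≈ 0.48; interference = 1 − 0.48 = 0.52.

0.52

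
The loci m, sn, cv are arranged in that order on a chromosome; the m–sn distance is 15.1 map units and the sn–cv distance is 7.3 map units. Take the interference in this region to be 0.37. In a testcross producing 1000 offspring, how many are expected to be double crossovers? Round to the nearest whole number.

Map distances give recombination frequencies of 0.151 and 0.073 for the two intervals.
With interference 0.37 (so coincidence = 0.63), expected double-crossover frequency = 0.151 × 0.073 × 0.63 = 0.00694.
Expected number = 0.00694 × 1000 = 6.94 ≈ 7.

7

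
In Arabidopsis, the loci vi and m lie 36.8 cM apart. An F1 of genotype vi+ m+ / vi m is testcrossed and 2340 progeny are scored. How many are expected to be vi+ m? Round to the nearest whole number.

A map distance of 36.8 cM corresponds to a recombination frequency of 0.368.
The F1 is vi+ m+ / vi m, so vi+ m is a recombinant gamete class with expected frequency r/2 = 0.368/2 = 0.1840.
Expected number = 0.1840 × 2340 = 430.56 ≈ 431.

431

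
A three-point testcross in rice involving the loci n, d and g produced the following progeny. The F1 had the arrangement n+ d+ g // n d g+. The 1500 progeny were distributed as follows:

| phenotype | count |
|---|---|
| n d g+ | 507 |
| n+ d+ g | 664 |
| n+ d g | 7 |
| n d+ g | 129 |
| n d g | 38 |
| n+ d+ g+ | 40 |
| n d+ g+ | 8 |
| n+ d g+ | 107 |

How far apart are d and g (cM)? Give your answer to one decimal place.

6.2 cM

The two rarest classes, n+ d g and n d+ g+, are the double crossovers. Comparing them with the parentals, only the d allele has switched, so d is the middle locus and the order is n – d – g.
Crossovers in the d–g interval produce the single-crossover classes n+ d+ g+ and n d g (40 + 38 = 78) plus the double crossovers (15).
RF(d–g) = (78 + 15) / 1500 = 93/1500 = 0.0620 → 6.2 cM.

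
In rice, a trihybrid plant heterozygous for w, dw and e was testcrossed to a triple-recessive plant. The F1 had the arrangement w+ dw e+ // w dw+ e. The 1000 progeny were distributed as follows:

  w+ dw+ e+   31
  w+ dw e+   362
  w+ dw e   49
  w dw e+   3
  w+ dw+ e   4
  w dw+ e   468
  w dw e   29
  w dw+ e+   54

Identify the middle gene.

w

The two rarest classes, w dw e+ and w+ dw+ e, are the double crossovers. Comparing them with the parentals, only the w allele has switched, so w is the middle locus and the order is e – w – dw.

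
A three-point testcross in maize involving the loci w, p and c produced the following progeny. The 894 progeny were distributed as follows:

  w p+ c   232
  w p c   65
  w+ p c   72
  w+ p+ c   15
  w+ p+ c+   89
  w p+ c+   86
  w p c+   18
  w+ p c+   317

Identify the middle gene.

The two most frequent reciprocal classes, w+ p c+ and w p+ c, are the parental types, so the F1 was w+ p c+ / w p+ c.
The two rarest classes, w p c+ and w+ p+ c, are the double crossovers. Comparing them with the parentals, only the w allele has switched, so w is the middle locus and the order is c – w – p.

w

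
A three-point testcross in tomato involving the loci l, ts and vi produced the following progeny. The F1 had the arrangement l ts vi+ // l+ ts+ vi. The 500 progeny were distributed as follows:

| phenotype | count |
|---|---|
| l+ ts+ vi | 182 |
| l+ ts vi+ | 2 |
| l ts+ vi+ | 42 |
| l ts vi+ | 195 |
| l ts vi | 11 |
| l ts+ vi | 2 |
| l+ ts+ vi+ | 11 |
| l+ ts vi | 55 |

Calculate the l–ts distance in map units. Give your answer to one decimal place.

20.2 map units

The two rarest classes, l+ ts vi+ and l ts+ vi, are the double crossovers. Comparing them with the parentals, only the l allele has switched, so l is the middle locus and the order is vi – l – ts.
Crossovers in the l–ts interval produce the single-crossover classes l ts+ vi+ and l+ ts vi (42 + 55 = 97) plus the double crossovers (4).
RF(l–ts) = (97 + 4) / 500 = 101/500 = 0.2020 → 20.2 map units.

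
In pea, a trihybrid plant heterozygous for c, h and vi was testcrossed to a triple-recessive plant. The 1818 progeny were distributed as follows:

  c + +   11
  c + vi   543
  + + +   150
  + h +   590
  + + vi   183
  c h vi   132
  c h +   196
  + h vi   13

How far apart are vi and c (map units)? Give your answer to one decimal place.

22.2 map units

The two most frequent reciprocal classes, c + vi and + h +, are the parental types, so the F1 was c + vi / + h +.
The two rarest classes, c + + and + h vi, are the double crossovers. Comparing them with the parentals, only the vi allele has switched, so vi is the middle locus and the order is c – vi – h.
Crossovers in the c–vi interval produce the single-crossover classes + + vi and c h + (183 + 196 = 379) plus the double crossovers (24).
RF(c–vi) = (379 + 24) / 1818 = 403/1818 = 0.2217 → 22.2 map units.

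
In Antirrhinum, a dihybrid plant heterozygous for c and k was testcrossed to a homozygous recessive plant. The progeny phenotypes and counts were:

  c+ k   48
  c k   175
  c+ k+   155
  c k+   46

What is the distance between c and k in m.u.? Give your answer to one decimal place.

22.2 m.u.

The two most frequent classes, c+ k+ (155) and c k (175), are the parental types, so the F1 was c+ k+ / c k.
The recombinant classes are c+ k and c k+: 48 + 46 = 94.
Recombination frequency = 94/424 = 0.2217 ≈ 22.2%, i.e. 22.2 m.u.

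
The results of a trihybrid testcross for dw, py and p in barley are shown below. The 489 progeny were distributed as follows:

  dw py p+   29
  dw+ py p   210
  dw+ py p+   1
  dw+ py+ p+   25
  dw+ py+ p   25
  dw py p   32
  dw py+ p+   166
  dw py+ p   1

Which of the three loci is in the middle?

The two most frequent reciprocal classes, dw py+ p+ and dw+ py p, are the parental types, so the F1 was dw py+ p+ / dw+ py p.
The two rarest classes, dw py+ p and dw+ py p+, are the double crossovers. Comparing them with the parentals, only the p allele has switched, so p is the middle locus and the order is dw – p – py.

p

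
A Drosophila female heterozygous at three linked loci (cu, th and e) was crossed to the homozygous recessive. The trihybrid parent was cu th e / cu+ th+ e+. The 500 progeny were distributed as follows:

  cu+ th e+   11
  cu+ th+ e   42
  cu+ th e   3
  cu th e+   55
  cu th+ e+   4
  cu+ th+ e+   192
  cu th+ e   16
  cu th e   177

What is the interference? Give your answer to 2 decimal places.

0.01

The two rarest classes, cu+ th e and cu th+ e+, are the double crossovers. Comparing them with the parentals, only the cu allele has switched, so cu is the middle locus and the order is e – cu – th.
e–cu: (97 + 7)/500 = 0.2080; cu–th: (27 + 7)/500 = 0.0680.
Expected DCO frequency = 0.2080 × 0.0680 ≈ 0.01414; observed = 7/500 ≈ 0.01400.
Coefficient of coincidence = 0.01400/0.01414 ≈ 0.99; interference = 1 − 0.99 = 0.01.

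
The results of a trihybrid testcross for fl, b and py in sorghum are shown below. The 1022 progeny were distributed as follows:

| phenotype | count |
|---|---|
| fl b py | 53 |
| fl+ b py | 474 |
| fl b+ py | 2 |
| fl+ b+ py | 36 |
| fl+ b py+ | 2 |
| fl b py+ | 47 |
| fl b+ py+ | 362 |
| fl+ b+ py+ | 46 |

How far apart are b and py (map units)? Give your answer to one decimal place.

8.5 map units

The two most frequent reciprocal classes, fl b+ py+ and fl+ b py, are the parental types, so the F1 was fl b+ py+ / fl+ b py.
The two rarest classes, fl b+ py and fl+ b py+, are the double crossovers. Comparing them with the parentals, only the py allele has switched, so py is the middle locus and the order is b – py – fl.
Crossovers in the b–py interval produce the single-crossover classes fl b py+ and fl+ b+ py (47 + 36 = 83) plus the double crossovers (4).
RF(b–py) = (83 + 4) / 1022 = 87/1022 = 0.0851 → 8.5 map units.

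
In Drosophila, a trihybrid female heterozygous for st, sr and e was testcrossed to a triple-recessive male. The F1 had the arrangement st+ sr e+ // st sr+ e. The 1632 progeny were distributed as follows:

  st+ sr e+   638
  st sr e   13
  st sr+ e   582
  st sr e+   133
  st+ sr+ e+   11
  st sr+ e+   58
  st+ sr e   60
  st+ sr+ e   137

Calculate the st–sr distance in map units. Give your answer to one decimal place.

The two rarest classes, st+ sr+ e+ and st sr e, are the double crossovers. Comparing them with the parentals, only the sr allele has switched, so sr is the middle locus and the order is e – sr – st.
Crossovers in the sr–st interval produce the single-crossover classes st sr e+ and st+ sr+ e (133 + 137 = 270) plus the double crossovers (24).
RF(sr–st) = (270 + 24) / 1632 = 294/1632 = 0.1801 → 18.0 map units.

18.0 map units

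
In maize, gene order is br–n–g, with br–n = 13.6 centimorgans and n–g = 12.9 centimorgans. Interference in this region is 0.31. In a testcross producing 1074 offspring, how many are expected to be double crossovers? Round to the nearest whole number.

13

Map distances give recombination frequencies of 0.136 and 0.129 for the two intervals.
With interference 0.31 (so coincidence = 0.69), expected double-crossover frequency = 0.136 × 0.129 × 0.69 = 0.01211.
Expected number = 0.01211 × 1074 = 13.00 ≈ 13.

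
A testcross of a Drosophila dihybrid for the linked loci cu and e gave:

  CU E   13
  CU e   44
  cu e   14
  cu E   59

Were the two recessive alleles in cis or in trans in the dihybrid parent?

The two most frequent classes are CU e (44) and cu E (59); these are the parental (non-recombinant) types.
So the F1 carried CU e on one chromosome and cu E on the other — the recessive alleles are on opposite chromosomes (trans / repulsion).

trans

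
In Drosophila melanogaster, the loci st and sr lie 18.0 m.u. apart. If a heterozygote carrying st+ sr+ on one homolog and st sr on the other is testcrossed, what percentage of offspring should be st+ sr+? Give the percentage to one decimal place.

A map distance of 18.0 m.u. corresponds to a recombination frequency of 0.180.
The F1 is st+ sr+ / st sr, so st+ sr+ is a parental gamete class with expected frequency (1 − r)/2 = 0.820/2 = 0.4100.
That is 0.4100 = 41.0% of the progeny.

41.0%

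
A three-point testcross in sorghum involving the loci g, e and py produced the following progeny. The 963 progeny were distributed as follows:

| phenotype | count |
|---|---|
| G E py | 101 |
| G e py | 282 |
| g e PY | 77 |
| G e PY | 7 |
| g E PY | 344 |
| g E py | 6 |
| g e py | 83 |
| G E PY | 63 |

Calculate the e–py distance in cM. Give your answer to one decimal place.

The two most frequent reciprocal classes, g E PY and G e py, are the parental types, so the F1 was g E PY / G e py.
The two rarest classes, g E py and G e PY, are the double crossovers. Comparing them with the parentals, only the py allele has switched, so py is the middle locus and the order is e – py – g.
Crossovers in the e–py interval produce the single-crossover classes g e PY and G E py (77 + 101 = 178) plus the double crossovers (13).
RF(e–py) = (178 + 13) / 963 = 191/963 = 0.1983 → 19.8 cM.

19.8 cM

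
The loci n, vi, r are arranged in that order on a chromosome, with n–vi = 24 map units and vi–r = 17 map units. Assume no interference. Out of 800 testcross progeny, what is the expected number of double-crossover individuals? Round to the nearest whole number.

Map distances give recombination frequencies of 0.240 and 0.170 for the two intervals.
With no interference, expected double-crossover frequency = 0.240 × 0.170 = 0.04080.
Expected number = 0.04080 × 800 = 32.64 ≈ 33.

33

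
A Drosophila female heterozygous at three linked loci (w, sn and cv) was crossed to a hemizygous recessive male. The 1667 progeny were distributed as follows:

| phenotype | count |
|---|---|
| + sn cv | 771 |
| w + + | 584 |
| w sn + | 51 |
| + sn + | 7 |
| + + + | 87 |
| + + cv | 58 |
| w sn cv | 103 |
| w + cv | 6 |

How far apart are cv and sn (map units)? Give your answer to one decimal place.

7.3 map units

The two most frequent reciprocal classes, + sn cv and w + +, are the parental types, so the F1 was + sn cv / w + +.
The two rarest classes, + sn + and w + cv, are the double crossovers. Comparing them with the parentals, only the cv allele has switched, so cv is the middle locus and the order is w – cv – sn.
Crossovers in the cv–sn interval produce the single-crossover classes + + cv and w sn + (58 + 51 = 109) plus the double crossovers (13).
RF(cv–sn) = (109 + 13) / 1667 = 122/1667 = 0.0732 → 7.3 map units.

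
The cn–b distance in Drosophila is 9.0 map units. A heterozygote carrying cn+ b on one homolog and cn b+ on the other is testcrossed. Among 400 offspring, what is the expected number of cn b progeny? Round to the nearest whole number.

18

A map distance of 9.0 map units corresponds to a recombination frequency of 0.090.
The F1 is cn+ b / cn b+, so cn b is a recombinant gamete class with expected frequency r/2 = 0.090/2 = 0.0450.
Expected number = 0.0450 × 400 = 18.00 ≈ 18.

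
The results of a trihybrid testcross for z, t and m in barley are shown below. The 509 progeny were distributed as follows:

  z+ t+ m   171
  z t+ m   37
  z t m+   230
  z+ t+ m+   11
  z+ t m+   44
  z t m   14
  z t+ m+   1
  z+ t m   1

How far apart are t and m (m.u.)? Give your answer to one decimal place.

5.3 m.u.

The two most frequent reciprocal classes, z t m+ and z+ t+ m, are the parental types, so the F1 was z t m+ / z+ t+ m.
The two rarest classes, z t+ m+ and z+ t m, are the double crossovers. Comparing them with the parentals, only the t allele has switched, so t is the middle locus and the order is m – t – z.
Crossovers in the m–t interval produce the single-crossover classes z t m and z+ t+ m+ (14 + 11 = 25) plus the double crossovers (2).
RF(m–t) = (25 + 2) / 509 = 27/509 = 0.0530 → 5.3 m.u.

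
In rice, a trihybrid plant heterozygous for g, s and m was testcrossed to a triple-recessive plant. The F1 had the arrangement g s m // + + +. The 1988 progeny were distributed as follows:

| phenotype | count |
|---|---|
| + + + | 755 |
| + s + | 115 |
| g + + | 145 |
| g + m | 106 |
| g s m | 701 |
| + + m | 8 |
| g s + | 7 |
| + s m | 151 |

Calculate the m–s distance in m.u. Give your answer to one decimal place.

11.9 m.u.

The two rarest classes, g s + and + + m, are the double crossovers. Comparing them with the parentals, only the m allele has switched, so m is the middle locus and the order is s – m – g.
Crossovers in the s–m interval produce the single-crossover classes g + m and + s + (106 + 115 = 221) plus the double crossovers (15).
RF(s–m) = (221 + 15) / 1988 = 236/1988 = 0.1187 → 11.9 m.u.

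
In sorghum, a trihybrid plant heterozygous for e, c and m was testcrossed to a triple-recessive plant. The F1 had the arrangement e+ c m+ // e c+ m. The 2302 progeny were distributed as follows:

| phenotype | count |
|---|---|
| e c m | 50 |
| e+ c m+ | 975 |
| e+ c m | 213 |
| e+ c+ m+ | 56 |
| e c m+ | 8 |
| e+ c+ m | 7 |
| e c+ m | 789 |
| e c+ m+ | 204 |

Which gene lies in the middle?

The two rarest classes, e c m+ and e+ c+ m, are the double crossovers. Comparing them with the parentals, only the e allele has switched, so e is the middle locus and the order is m – e – c.

e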